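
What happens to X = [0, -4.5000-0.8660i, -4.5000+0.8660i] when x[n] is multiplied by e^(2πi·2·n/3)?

Modulation property: DFT(ω_3^(-2n)·x[n]) = X[(k-2) mod 3], so circularly shift X by 2 positions.

X[k-2] = [-4.5000-0.8660i, -4.5000+0.8660i, 0]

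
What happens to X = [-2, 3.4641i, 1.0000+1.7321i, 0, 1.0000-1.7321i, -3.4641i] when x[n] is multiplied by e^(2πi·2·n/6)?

Modulation property: DFT(ω_6^(-2n)·x[n]) = X[(k-2) mod 6], so circularly shift X by 2 positions.

X[k-2] = [1.0000-1.7321i, -3.4641i, -2, 3.4641i, 1.0000+1.7321i, 0]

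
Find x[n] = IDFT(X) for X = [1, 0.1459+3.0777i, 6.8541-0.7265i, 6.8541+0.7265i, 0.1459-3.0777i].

x[n] = (1/5) Σ(k=0 to 4) X[k] · e^(2πikn/5)

Computing each x[n]:
x[0] = 3
x[1] = -3
x[2] = 0
x[3] = 2
x[4] = -1

x = [3, -3, 0, 2, -1]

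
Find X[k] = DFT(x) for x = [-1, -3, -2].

X[k] = Σ(n=0 to 2) x[n] · ω_3^(nk)
where ω_3 = e^(-2πi/3)

Computing each X[k]:
X[0] = -6
X[1] = 1.5000+0.8660i
X[2] = 1.5000-0.8660i

X = [-6, 1.5000+0.8660i, 1.5000-0.8660i]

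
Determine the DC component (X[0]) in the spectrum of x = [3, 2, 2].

X[0] = Σ(n=0 to 2) x[n] · ω_3^0 = Σ x[n]
= (3) + (2) + (2)

X[0] = 7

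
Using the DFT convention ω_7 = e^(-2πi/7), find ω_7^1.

ω_7^1 = e^(-2πi·1/7)
= cos(-2π·1/7) + i·sin(-2π·1/7)
= cos(-2π/7) + i·sin(-2π/7)

ω_7^1 = cos(-2π/7) + i·sin(-2π/7) = 0.6235-0.7818i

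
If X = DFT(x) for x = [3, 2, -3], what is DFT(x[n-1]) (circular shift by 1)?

Time shift by 1: X_shifted[k] = ω_3^(1k) · X[k]
Shifted x = [-3, 3, 2]

DFT(x[n-1]) = [2, -5.5000-0.8660i, -5.5000+0.8660i]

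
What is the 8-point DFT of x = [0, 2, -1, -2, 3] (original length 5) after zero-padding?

Original 5-point DFT: [2, 3.9721+0.3633i, -4.9721+1.5388i, -4.9721-1.5388i, 3.9721-0.3633i]
Zero-padded 8-point DFT provides frequency interpolation.

DFT_8([x, 0, ...]) = [2, -0.1716+1.0000i, 4-4i, -5.8284-1.0000i, 2, -5.8284+1.0000i, 4+4i, -0.1716-1.0000i]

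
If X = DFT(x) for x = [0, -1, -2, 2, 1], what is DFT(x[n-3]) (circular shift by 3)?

Time shift by 3: X_shifted[k] = ω_5^(3k) · X[k]
Shifted x = [-2, 2, 1, 0, -1]

DFT(x[n-3]) = [0, -2.5000-3.4410i, -2.5000-0.8123i, -2.5000+0.8123i, -2.5000+3.4410i]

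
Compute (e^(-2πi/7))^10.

Since ω_7^7 = 1, powers reduce modulo 7.
10 mod 7 = 3
So ω_7^10 = ω_7^3 = e^(-2πi·3/7)

ω_7^10 = ω_7^3 = -0.9010-0.4339i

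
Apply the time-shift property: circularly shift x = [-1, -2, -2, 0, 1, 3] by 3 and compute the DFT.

Time shift by 3: X_shifted[k] = ω_6^(3k) · X[k]
Shifted x = [0, 1, 3, -1, -2, -2]

DFT(x[n-3]) = [-1, -6.9282i, -1.0000+1.7321i, 3, -1.0000-1.7321i, 6.9282i]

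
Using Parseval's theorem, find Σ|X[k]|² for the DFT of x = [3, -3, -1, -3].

Parseval: Σ|x[n]|² = (1/N)Σ|X[k]|², so Σ|X[k]|² = N·Σ|x[n]|² = 4·28.0000

Σ|X[k]|² = N·Σ|x[n]|² = 4·28.0000 = 112.0000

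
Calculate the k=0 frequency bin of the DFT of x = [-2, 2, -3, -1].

X[0] = Σ(n=0 to 3) x[n] · ω_4^0 = Σ x[n]
= (-2) + (2) + (-3) + (-1)

X[0] = -4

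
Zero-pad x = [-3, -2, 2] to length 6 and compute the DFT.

Original 3-point DFT: [-3, -3.0000+3.4641i, -3.0000-3.4641i]
Zero-padded 6-point DFT provides frequency interpolation.

DFT_6([x, 0, ...]) = [-3, -5, -3.0000+3.4641i, 1, -3.0000-3.4641i, -5]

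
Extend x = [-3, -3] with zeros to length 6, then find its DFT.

Original 2-point DFT: [-6, 0]
Zero-padded 6-point DFT provides frequency interpolation.

DFT_6([x, 0, ...]) = [-6, -4.5000+2.5981i, -1.5000+2.5981i, 0, -1.5000-2.5981i, -4.5000-2.5981i]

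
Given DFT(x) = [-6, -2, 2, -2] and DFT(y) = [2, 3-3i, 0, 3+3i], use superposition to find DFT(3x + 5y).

By linearity: DFT(3x + 5y) = 3·DFT(x) + 5·DFT(y)
= 3·[-6, -2, 2, -2] + 5·[2, 3-3i, 0, 3+3i]

Computing element-wise:
Z[0] = 3·(-6) + 5·(2) = -8
Z[1] = 3·(-2) + 5·(3-3i) = 9-15i
Z[2] = 3·(2) + 5·(0) = 6
Z[3] = 3·(-2) + 5·(3+3i) = 9+15i

DFT(3x + 5y) = 3·X + 5·Y = [-8, 9-15i, 6, 9+15i]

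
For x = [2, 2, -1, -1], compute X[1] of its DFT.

X[1] = Σ(n=0 to 3) x[n] · ω_4^(1n) where ω_4 = e^(-2πi/4)
= (2)·ω_4^0 + (2)·ω_4^1 + (-1)·ω_4^2 + (-1)·ω_4^3

X[1] = 3-3i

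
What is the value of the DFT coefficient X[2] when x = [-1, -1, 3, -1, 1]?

X[2] = Σ(n=0 to 4) x[n] · ω_5^(2n) where ω_5 = e^(-2πi/5)
= (-1)·ω_5^0 + (-1)·ω_5^2 + (3)·ω_5^4 + (-1)·ω_5^6 + (1)·ω_5^8

X[2] = -0.3820+4.9798i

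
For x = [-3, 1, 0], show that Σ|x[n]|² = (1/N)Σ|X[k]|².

Time domain:
Σ|x[n]|² = |-3|² + |1|² + |0|² = 10.0000

Frequency domain:
(1/3)Σ|X[k]|² = (1/3)(|-2|² + |-3.5000-0.8660i|² + |-3.5000+0.8660i|²) = (1/3)·30.0000 = 10.0000

Both sides agree, confirming Parseval's theorem.

Σ|x[n]|² = (1/N)Σ|X[k]|² = 10.0000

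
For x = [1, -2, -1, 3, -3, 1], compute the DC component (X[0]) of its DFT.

X[0] = Σ(n=0 to 5) x[n] · ω_6^0 = Σ x[n]
= (1) + (-2) + (-1) + (3) + (-3) + (1)

X[0] = -1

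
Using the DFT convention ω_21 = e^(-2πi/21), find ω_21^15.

ω_21^15 = e^(-2πi·15/21)
= cos(-2π·15/21) + i·sin(-2π·15/21)
= cos(-30π/21) + i·sin(-30π/21)

ω_21^15 = cos(-30π/21) + i·sin(-30π/21) = -0.2225+0.9749i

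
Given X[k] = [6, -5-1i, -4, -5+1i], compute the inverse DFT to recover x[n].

x[n] = (1/4) Σ(k=0 to 3) X[k] · e^(2πikn/4)

Computing each x[n]:
x[0] = -2
x[1] = 3
x[2] = 3
x[3] = 2

x = [-2, 3, 3, 2]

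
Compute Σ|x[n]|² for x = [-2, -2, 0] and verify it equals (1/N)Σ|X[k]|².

Time domain:
Σ|x[n]|² = |-2|² + |-2|² + |0|² = 8.0000

Frequency domain:
(1/3)Σ|X[k]|² = (1/3)(|-4|² + |-1.0000+1.7321i|² + |-1.0000-1.7321i|²) = (1/3)·24.0000 = 8.0000

Both sides agree, confirming Parseval's theorem.

Σ|x[n]|² = (1/N)Σ|X[k]|² = 8.0000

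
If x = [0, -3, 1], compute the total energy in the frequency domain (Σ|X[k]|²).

Parseval: Σ|x[n]|² = (1/N)Σ|X[k]|², so Σ|X[k]|² = N·Σ|x[n]|² = 3·10.0000

Σ|X[k]|² = N·Σ|x[n]|² = 3·10.0000 = 30.0000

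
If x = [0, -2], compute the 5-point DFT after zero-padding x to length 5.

Original 2-point DFT: [-2, 2]
Zero-padded 5-point DFT provides frequency interpolation.

DFT_5([x, 0, ...]) = [-2, -0.6180+1.9021i, 1.6180+1.1756i, 1.6180-1.1756i, -0.6180-1.9021i]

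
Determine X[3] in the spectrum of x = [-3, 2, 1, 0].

X[3] = Σ(n=0 to 3) x[n] · ω_4^(3n) where ω_4 = e^(-2πi/4)
= (-3)·ω_4^0 + (2)·ω_4^3 + (1)·ω_4^6 + (0)·ω_4^9

X[3] = -4+2i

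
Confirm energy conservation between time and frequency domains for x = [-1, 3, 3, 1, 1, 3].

Time domain:
Σ|x[n]|² = |-1|² + |3|² + |3|² + |1|² + |1|² + |3|² = 30.0000

Frequency domain:
(1/6)Σ|X[k]|² = (1/6)(|10|² + |-1.0000-1.7321i|² + |-5.0000+1.7321i|² + |-4|² + |-5.0000-1.7321i|² + |-1.0000+1.7321i|²) = (1/6)·180.0000 = 30.0000

Both sides agree, confirming Parseval's theorem.

Σ|x[n]|² = (1/N)Σ|X[k]|² = 30.0000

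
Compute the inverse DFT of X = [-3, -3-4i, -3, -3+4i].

x[n] = (1/4) Σ(k=0 to 3) X[k] · e^(2πikn/4)

Computing each x[n]:
x[0] = -3
x[1] = 2
x[2] = 0
x[3] = -2

x = [-3, 2, 0, -2]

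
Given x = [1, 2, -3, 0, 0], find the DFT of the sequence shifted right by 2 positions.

Time shift by 2: X_shifted[k] = ω_5^(2k) · X[k]
Shifted x = [0, 0, 1, 2, -3]

DFT(x[n-2]) = [0, -3.3541-2.2654i, 3.3541-2.7144i, 3.3541+2.7144i, -3.3541+2.2654i]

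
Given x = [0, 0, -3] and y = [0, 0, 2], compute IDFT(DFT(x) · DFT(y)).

(x ⊛ y)[n] = Σ(m=0 to 2) x[m] · y[(n-m) mod 3]

Computing each output sample:
(x ⊛ y)[0] = 0
(x ⊛ y)[1] = -6
(x ⊛ y)[2] = 0

x ⊛ y = [0, -6, 0]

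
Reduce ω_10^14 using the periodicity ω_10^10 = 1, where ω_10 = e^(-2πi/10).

Since ω_10^10 = 1, powers reduce modulo 10.
14 mod 10 = 4
So ω_10^14 = ω_10^4 = e^(-2πi·4/10)

ω_10^14 = ω_10^4 = -0.8090-0.5878i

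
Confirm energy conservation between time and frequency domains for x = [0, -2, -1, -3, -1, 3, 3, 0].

Time domain:
Σ|x[n]|² = |0|² + |-2|² + |-1|² + |-3|² + |-1|² + |3|² + |3|² + |0|² = 33.0000

Frequency domain:
(1/8)Σ|X[k]|² = (1/8)(|-1|² + |-0.4142+9.6569i|² + |-3-4i|² + |2.4142+1.6569i|² + |3|² + |2.4142-1.6569i|² + |-3+4i|² + |-0.4142-9.6569i|²) = (1/8)·264.0000 = 33.0000

Both sides agree, confirming Parseval's theorem.

Σ|x[n]|² = (1/N)Σ|X[k]|² = 33.0000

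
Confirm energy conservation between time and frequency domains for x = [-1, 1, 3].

Time domain:
Σ|x[n]|² = |-1|² + |1|² + |3|² = 11.0000

Frequency domain:
(1/3)Σ|X[k]|² = (1/3)(|3|² + |-3.0000+1.7321i|² + |-3.0000-1.7321i|²) = (1/3)·33.0000 = 11.0000

Both sides agree, confirming Parseval's theorem.

Σ|x[n]|² = (1/N)Σ|X[k]|² = 11.0000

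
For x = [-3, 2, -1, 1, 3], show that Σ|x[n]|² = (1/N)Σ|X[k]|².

Time domain:
Σ|x[n]|² = |-3|² + |2|² + |-1|² + |1|² + |3|² = 24.0000

Frequency domain:
(1/5)Σ|X[k]|² = (1/5)(|2|² + |-1.4549+2.1266i|² + |-7.0451-1.3143i|² + |-7.0451+1.3143i|² + |-1.4549-2.1266i|²) = (1/5)·120.0000 = 24.0000

Both sides agree, confirming Parseval's theorem.

Σ|x[n]|² = (1/N)Σ|X[k]|² = 24.0000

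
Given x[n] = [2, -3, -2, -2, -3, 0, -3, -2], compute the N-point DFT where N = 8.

X[k] = Σ(n=0 to 7) x[n] · ω_8^(nk)
where ω_8 = e^(-2πi/8)

Computing each X[k]:
X[0] = -13
X[1] = 2.8787+1.1213i
X[2] = 4-1i
X[3] = 7.1213+3.1213i
X[4] = 1
X[5] = 7.1213-3.1213i
X[6] = 4+1i
X[7] = 2.8787-1.1213i

X = [-13, 2.8787+1.1213i, 4-1i, 7.1213+3.1213i, 1, 7.1213-3.1213i, 4+1i, 2.8787-1.1213i]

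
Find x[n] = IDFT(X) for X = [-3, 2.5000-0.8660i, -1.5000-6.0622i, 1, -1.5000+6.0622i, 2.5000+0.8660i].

x[n] = (1/6) Σ(k=0 to 5) X[k] · e^(2πikn/6)

Computing each x[n]:
x[0] = 0
x[1] = 2
x[2] = -2
x[3] = -2
x[4] = 1
x[5] = -2

x = [0, 2, -2, -2, 1, -2]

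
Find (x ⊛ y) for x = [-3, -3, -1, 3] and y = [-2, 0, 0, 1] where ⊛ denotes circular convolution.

(x ⊛ y)[n] = Σ(m=0 to 3) x[m] · y[(n-m) mod 4]

Computing each output sample:
(x ⊛ y)[0] = 3
(x ⊛ y)[1] = 5
(x ⊛ y)[2] = 5
(x ⊛ y)[3] = -9

x ⊛ y = [3, 5, 5, -9]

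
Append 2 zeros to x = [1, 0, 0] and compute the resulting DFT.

Original 3-point DFT: [1, 1, 1]
Zero-padded 5-point DFT provides frequency interpolation.

DFT_5([x, 0, ...]) = [1, 1, 1, 1, 1]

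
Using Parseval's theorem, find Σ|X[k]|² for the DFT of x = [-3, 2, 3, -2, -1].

Parseval: Σ|x[n]|² = (1/N)Σ|X[k]|², so Σ|X[k]|² = N·Σ|x[n]|² = 5·27.0000

Σ|X[k]|² = N·Σ|x[n]|² = 5·27.0000 = 135.0000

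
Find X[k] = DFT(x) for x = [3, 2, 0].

X[k] = Σ(n=0 to 2) x[n] · ω_3^(nk)
where ω_3 = e^(-2πi/3)

Computing each X[k]:
X[0] = 5
X[1] = 2.0000-1.7321i
X[2] = 2.0000+1.7321i

X = [5, 2.0000-1.7321i, 2.0000+1.7321i]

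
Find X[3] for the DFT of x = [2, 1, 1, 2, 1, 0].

X[3] = Σ(n=0 to 5) x[n] · ω_6^(3n) where ω_6 = e^(-2πi/6)
= (2)·ω_6^0 + (1)·ω_6^3 + (1)·ω_6^6 + (2)·ω_6^9 + (1)·ω_6^12 + (0)·ω_6^15

X[3] = 1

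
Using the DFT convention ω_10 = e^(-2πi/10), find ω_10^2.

ω_10^2 = e^(-2πi·2/10)
= cos(-2π·2/10) + i·sin(-2π·2/10)
= cos(-4π/10) + i·sin(-4π/10)

ω_10^2 = cos(-4π/10) + i·sin(-4π/10) = 0.3090-0.9511i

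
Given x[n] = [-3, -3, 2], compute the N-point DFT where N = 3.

X[k] = Σ(n=0 to 2) x[n] · ω_3^(nk)
where ω_3 = e^(-2πi/3)

Computing each X[k]:
X[0] = -4
X[1] = -2.5000+4.3301i
X[2] = -2.5000-4.3301i

X = [-4, -2.5000+4.3301i, -2.5000-4.3301i]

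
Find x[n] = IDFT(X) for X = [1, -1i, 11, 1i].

x[n] = (1/4) Σ(k=0 to 3) X[k] · e^(2πikn/4)

Computing each x[n]:
x[0] = 3
x[1] = -2
x[2] = 3
x[3] = -3

x = [3, -2, 3, -3]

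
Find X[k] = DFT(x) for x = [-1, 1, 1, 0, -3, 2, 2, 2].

X[k] = Σ(n=0 to 7) x[n] · ω_8^(nk)
where ω_8 = e^(-2πi/8)

Computing each X[k]:
X[0] = 4
X[1] = 2.7071+3.1213i
X[2] = -7-1i
X[3] = 1.2929+1.1213i
X[4] = -6
X[5] = 1.2929-1.1213i
X[6] = -7+1i
X[7] = 2.7071-3.1213i

X = [4, 2.7071+3.1213i, -7-1i, 1.2929+1.1213i, -6, 1.2929-1.1213i, -7+1i, 2.7071-3.1213i]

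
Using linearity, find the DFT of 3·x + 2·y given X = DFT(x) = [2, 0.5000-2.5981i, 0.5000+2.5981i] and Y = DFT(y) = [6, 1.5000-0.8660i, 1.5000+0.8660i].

By linearity: DFT(3x + 2y) = 3·DFT(x) + 2·DFT(y)
= 3·[2, 0.5000-2.5981i, 0.5000+2.5981i] + 2·[6, 1.5000-0.8660i, 1.5000+0.8660i]

Computing element-wise:
Z[0] = 3·(2) + 2·(6) = 18
Z[1] = 3·(0.5000-2.5981i) + 2·(1.5000-0.8660i) = 4.5000-9.5263i
Z[2] = 3·(0.5000+2.5981i) + 2·(1.5000+0.8660i) = 4.5000+9.5263i

DFT(3x + 2y) = 3·X + 2·Y = [18, 4.5000-9.5263i, 4.5000+9.5263i]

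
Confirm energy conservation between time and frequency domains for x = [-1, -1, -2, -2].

Time domain:
Σ|x[n]|² = |-1|² + |-1|² + |-2|² + |-2|² = 10.0000

Frequency domain:
(1/4)Σ|X[k]|² = (1/4)(|-6|² + |1-1i|² + |0|² + |1+1i|²) = (1/4)·40.0000 = 10.0000

Both sides agree, confirming Parseval's theorem.

Σ|x[n]|² = (1/N)Σ|X[k]|² = 10.0000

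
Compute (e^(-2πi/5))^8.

Since ω_5^5 = 1, powers reduce modulo 5.
8 mod 5 = 3
So ω_5^8 = ω_5^3 = e^(-2πi·3/5)

ω_5^8 = ω_5^3 = -0.8090+0.5878i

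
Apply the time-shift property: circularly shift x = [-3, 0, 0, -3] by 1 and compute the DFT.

Time shift by 1: X_shifted[k] = ω_4^(1k) · X[k]
Shifted x = [-3, -3, 0, 0]

DFT(x[n-1]) = [-6, -3+3i, 0, -3-3i]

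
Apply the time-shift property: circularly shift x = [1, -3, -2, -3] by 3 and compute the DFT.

Time shift by 3: X_shifted[k] = ω_4^(3k) · X[k]
Shifted x = [-3, -2, -3, 1]

DFT(x[n-3]) = [-7, 3i, -5, -3i]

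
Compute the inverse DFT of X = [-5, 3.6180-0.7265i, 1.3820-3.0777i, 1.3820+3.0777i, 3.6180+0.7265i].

x[n] = (1/5) Σ(k=0 to 4) X[k] · e^(2πikn/5)

Computing each x[n]:
x[0] = 1
x[1] = 0
x[2] = -3
x[3] = -1
x[4] = -2

x = [1, 0, -3, -1, -2]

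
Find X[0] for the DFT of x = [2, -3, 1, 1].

X[0] = Σ(n=0 to 3) x[n] · ω_4^0 = Σ x[n]
= (2) + (-3) + (1) + (1)

X[0] = 1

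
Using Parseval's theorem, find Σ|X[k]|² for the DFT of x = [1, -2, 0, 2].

Parseval: Σ|x[n]|² = (1/N)Σ|X[k]|², so Σ|X[k]|² = N·Σ|x[n]|² = 4·9.0000

Σ|X[k]|² = N·Σ|x[n]|² = 4·9.0000 = 36.0000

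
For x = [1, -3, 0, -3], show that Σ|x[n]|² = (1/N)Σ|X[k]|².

Time domain:
Σ|x[n]|² = |1|² + |-3|² + |0|² + |-3|² = 19.0000

Frequency domain:
(1/4)Σ|X[k]|² = (1/4)(|-5|² + |1|² + |7|² + |1|²) = (1/4)·76.0000 = 19.0000

Both sides agree, confirming Parseval's theorem.

Σ|x[n]|² = (1/N)Σ|X[k]|² = 19.0000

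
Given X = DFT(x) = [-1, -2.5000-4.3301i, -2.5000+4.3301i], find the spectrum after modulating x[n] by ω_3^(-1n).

Modulation property: DFT(ω_3^(-1n)·x[n]) = X[(k-1) mod 3], so circularly shift X by 1 positions.

X[k-1] = [-2.5000+4.3301i, -1, -2.5000-4.3301i]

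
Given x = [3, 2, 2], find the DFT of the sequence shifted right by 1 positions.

Time shift by 1: X_shifted[k] = ω_3^(1k) · X[k]
Shifted x = [2, 3, 2]

DFT(x[n-1]) = [7, -0.5000-0.8660i, -0.5000+0.8660i]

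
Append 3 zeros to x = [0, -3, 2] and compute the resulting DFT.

Original 3-point DFT: [-1, 0.5000+4.3301i, 0.5000-4.3301i]
Zero-padded 6-point DFT provides frequency interpolation.

DFT_6([x, 0, ...]) = [-1, -2.5000+0.8660i, 0.5000+4.3301i, 5, 0.5000-4.3301i, -2.5000-0.8660i]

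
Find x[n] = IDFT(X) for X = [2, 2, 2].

x[n] = (1/3) Σ(k=0 to 2) X[k] · e^(2πikn/3)

Computing each x[n]:
x[0] = 2
x[1] = 0
x[2] = 0

x = [2, 0, 0]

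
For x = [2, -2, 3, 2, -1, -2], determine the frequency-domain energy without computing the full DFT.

Parseval: Σ|x[n]|² = (1/N)Σ|X[k]|², so Σ|X[k]|² = N·Σ|x[n]|² = 6·26.0000

Σ|X[k]|² = N·Σ|x[n]|² = 6·26.0000 = 156.0000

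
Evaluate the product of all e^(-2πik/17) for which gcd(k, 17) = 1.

The primitive 17th roots of unity are ω_17^k for k coprime to 17: k ∈ {1, 2, 3, 4, 5, 6, 7, 8, 9, 10, 11, 12, 13, 14, 15, 16}
Their product equals the constant term of the cyclotomic polynomial Φ_17(x) up to sign.
For n ≥ 3, the product of all primitive nth roots of unity is 1. (For n=1 it is 1; for n=2 it is -1.)

1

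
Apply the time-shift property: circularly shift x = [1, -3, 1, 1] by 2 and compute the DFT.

Time shift by 2: X_shifted[k] = ω_4^(2k) · X[k]
Shifted x = [1, 1, 1, -3]

DFT(x[n-2]) = [0, -4i, 4, 4i]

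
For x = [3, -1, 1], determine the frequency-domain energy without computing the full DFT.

Parseval: Σ|x[n]|² = (1/N)Σ|X[k]|², so Σ|X[k]|² = N·Σ|x[n]|² = 3·11.0000

Σ|X[k]|² = N·Σ|x[n]|² = 3·11.0000 = 33.0000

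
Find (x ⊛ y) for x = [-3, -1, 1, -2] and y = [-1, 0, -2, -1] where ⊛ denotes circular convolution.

(x ⊛ y)[n] = Σ(m=0 to 3) x[m] · y[(n-m) mod 4]

Computing each output sample:
(x ⊛ y)[0] = 2
(x ⊛ y)[1] = 4
(x ⊛ y)[2] = 7
(x ⊛ y)[3] = 7

x ⊛ y = [2, 4, 7, 7]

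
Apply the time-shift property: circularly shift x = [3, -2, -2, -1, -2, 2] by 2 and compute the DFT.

Time shift by 2: X_shifted[k] = ω_6^(2k) · X[k]
Shifted x = [-2, 2, 3, -2, -2, -1]

DFT(x[n-2]) = [-2, -6.9282i, -5.0000+1.7321i, 0, -5.0000-1.7321i, 6.9282i]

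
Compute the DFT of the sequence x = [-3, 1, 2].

X[k] = Σ(n=0 to 2) x[n] · ω_3^(nk)
where ω_3 = e^(-2πi/3)

Computing each X[k]:
X[0] = 0
X[1] = -4.5000+0.8660i
X[2] = -4.5000-0.8660i

X = [0, -4.5000+0.8660i, -4.5000-0.8660i]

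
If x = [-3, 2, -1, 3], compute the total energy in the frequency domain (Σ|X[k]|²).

Parseval: Σ|x[n]|² = (1/N)Σ|X[k]|², so Σ|X[k]|² = N·Σ|x[n]|² = 4·23.0000

Σ|X[k]|² = N·Σ|x[n]|² = 4·23.0000 = 92.0000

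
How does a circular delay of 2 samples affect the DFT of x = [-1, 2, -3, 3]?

Time shift by 2: X_shifted[k] = ω_4^(2k) · X[k]
Shifted x = [-3, 3, -1, 2]

DFT(x[n-2]) = [1, -2-1i, -9, -2+1i]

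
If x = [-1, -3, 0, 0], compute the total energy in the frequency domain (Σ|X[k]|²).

Parseval: Σ|x[n]|² = (1/N)Σ|X[k]|², so Σ|X[k]|² = N·Σ|x[n]|² = 4·10.0000

Σ|X[k]|² = N·Σ|x[n]|² = 4·10.0000 = 40.0000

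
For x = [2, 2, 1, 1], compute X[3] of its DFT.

X[3] = Σ(n=0 to 3) x[n] · ω_4^(3n) where ω_4 = e^(-2πi/4)
= (2)·ω_4^0 + (2)·ω_4^3 + (1)·ω_4^6 + (1)·ω_4^9

X[3] = 1+1i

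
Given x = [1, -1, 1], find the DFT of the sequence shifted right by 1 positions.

Time shift by 1: X_shifted[k] = ω_3^(1k) · X[k]
Shifted x = [1, 1, -1]

DFT(x[n-1]) = [1, 1.0000-1.7321i, 1.0000+1.7321i]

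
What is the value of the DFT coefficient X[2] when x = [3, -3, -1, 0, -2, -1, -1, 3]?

X[2] = Σ(n=0 to 7) x[n] · ω_8^(2n) where ω_8 = e^(-2πi/8)
= (3)·ω_8^0 + (-3)·ω_8^2 + (-1)·ω_8^4 + (0)·ω_8^6 + (-2)·ω_8^8 + (-1)·ω_8^10 + (-1)·ω_8^12 + (3)·ω_8^14

X[2] = 3+7i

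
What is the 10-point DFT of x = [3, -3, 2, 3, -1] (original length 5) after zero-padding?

Original 5-point DFT: [4, -2.2812+2.4899i, 7.7812+0.2245i, 7.7812-0.2245i, -2.2812-2.4899i]
Zero-padded 10-point DFT provides frequency interpolation.

DFT_10([x, 0, ...]) = [4, 1.0729-2.4041i, -2.2812+2.4899i, 4.4271+6.7432i, 7.7812+0.2245i, 4, 7.7812-0.2245i, 4.4271-6.7432i, -2.2812-2.4899i, 1.0729+2.4041i]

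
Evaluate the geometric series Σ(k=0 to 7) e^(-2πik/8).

Sum of all nth roots of unity equals 0 for n > 1 (geometric series with r ≠ 1).

0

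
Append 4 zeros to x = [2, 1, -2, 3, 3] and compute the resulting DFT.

Original 5-point DFT: [7, 2.4271+4.8410i, -0.9271-3.5797i, -0.9271+3.5797i, 2.4271-4.8410i]
Zero-padded 9-point DFT provides frequency interpolation.

DFT_9([x, 0, ...]) = [7, -1.9003-2.2973i, 4.8512+4.2257i, 4.0000-5.1962i, -1.4508-1.2712i, -1.4508+1.2712i, 4.0000+5.1962i, 4.8512-4.2257i, -1.9003+2.2973i]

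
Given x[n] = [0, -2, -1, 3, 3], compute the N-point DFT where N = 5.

X[k] = Σ(n=0 to 4) x[n] · ω_5^(nk)
where ω_5 = e^(-2πi/5)

Computing each X[k]:
X[0] = 3
X[1] = -1.3090+7.1064i
X[2] = -0.1910-0.8653i
X[3] = -0.1910+0.8653i
X[4] = -1.3090-7.1064i

X = [3, -1.3090+7.1064i, -0.1910-0.8653i, -0.1910+0.8653i, -1.3090-7.1064i]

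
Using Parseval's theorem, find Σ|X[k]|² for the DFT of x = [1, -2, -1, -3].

Parseval: Σ|x[n]|² = (1/N)Σ|X[k]|², so Σ|X[k]|² = N·Σ|x[n]|² = 4·15.0000

Σ|X[k]|² = N·Σ|x[n]|² = 4·15.0000 = 60.0000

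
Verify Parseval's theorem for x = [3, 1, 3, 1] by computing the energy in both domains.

Time domain:
Σ|x[n]|² = |3|² + |1|² + |3|² + |1|² = 20.0000

Frequency domain:
(1/4)Σ|X[k]|² = (1/4)(|8|² + |0|² + |4|² + |0|²) = (1/4)·80.0000 = 20.0000

Both sides agree, confirming Parseval's theorem.

Σ|x[n]|² = (1/N)Σ|X[k]|² = 20.0000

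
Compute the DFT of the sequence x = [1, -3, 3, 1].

X[k] = Σ(n=0 to 3) x[n] · ω_4^(nk)
where ω_4 = e^(-2πi/4)

Computing each X[k]:
X[0] = 2
X[1] = -2+4i
X[2] = 6
X[3] = -2-4i

X = [2, -2+4i, 6, -2-4i]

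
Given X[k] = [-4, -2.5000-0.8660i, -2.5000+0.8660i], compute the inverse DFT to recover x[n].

x[n] = (1/3) Σ(k=0 to 2) X[k] · e^(2πikn/3)

Computing each x[n]:
x[0] = -3
x[1] = 0
x[2] = -1

x = [-3, 0, -1]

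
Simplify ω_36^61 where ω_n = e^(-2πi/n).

Since ω_36^36 = 1, powers reduce modulo 36.
61 mod 36 = 25
So ω_36^61 = ω_36^25 = e^(-2πi·25/36)

ω_36^61 = ω_36^25 = -0.3420+0.9397i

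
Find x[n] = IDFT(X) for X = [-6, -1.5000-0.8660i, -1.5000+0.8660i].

x[n] = (1/3) Σ(k=0 to 2) X[k] · e^(2πikn/3)

Computing each x[n]:
x[0] = -3
x[1] = -1
x[2] = -2

x = [-3, -1, -2]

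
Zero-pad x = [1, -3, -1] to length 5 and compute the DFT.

Original 3-point DFT: [-3, 3.0000+1.7321i, 3.0000-1.7321i]
Zero-padded 5-point DFT provides frequency interpolation.

DFT_5([x, 0, ...]) = [-3, 0.8820+3.4410i, 3.1180+0.8123i, 3.1180-0.8123i, 0.8820-3.4410i]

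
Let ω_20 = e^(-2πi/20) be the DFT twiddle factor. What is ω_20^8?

ω_20^8 = e^(-2πi·8/20)
= cos(-2π·8/20) + i·sin(-2π·8/20)
= cos(-16π/20) + i·sin(-16π/20)

ω_20^8 = cos(-16π/20) + i·sin(-16π/20) = -0.8090-0.5878i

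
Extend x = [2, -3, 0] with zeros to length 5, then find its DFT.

Original 3-point DFT: [-1, 3.5000+2.5981i, 3.5000-2.5981i]
Zero-padded 5-point DFT provides frequency interpolation.

DFT_5([x, 0, ...]) = [-1, 1.0729+2.8532i, 4.4271+1.7634i, 4.4271-1.7634i, 1.0729-2.8532i]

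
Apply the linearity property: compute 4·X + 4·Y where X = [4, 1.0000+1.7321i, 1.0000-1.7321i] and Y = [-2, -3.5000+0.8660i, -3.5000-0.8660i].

By linearity: DFT(4x + 4y) = 4·DFT(x) + 4·DFT(y)
= 4·[4, 1.0000+1.7321i, 1.0000-1.7321i] + 4·[-2, -3.5000+0.8660i, -3.5000-0.8660i]

Computing element-wise:
Z[0] = 4·(4) + 4·(-2) = 8
Z[1] = 4·(1.0000+1.7321i) + 4·(-3.5000+0.8660i) = -10.0000+10.3924i
Z[2] = 4·(1.0000-1.7321i) + 4·(-3.5000-0.8660i) = -10.0000-10.3924i

DFT(4x + 4y) = 4·X + 4·Y = [8, -10.0000+10.3924i, -10.0000-10.3924i]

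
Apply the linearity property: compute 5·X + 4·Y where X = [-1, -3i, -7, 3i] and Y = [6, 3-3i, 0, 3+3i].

By linearity: DFT(5x + 4y) = 5·DFT(x) + 4·DFT(y)
= 5·[-1, -3i, -7, 3i] + 4·[6, 3-3i, 0, 3+3i]

Computing element-wise:
Z[0] = 5·(-1) + 4·(6) = 19
Z[1] = 5·(-3i) + 4·(3-3i) = 12-27i
Z[2] = 5·(-7) + 4·(0) = -35
Z[3] = 5·(3i) + 4·(3+3i) = 12+27i

DFT(5x + 4y) = 5·X + 4·Y = [19, 12-27i, -35, 12+27i]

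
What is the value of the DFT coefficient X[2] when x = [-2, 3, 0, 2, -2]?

X[2] = Σ(n=0 to 4) x[n] · ω_5^(2n) where ω_5 = e^(-2πi/5)
= (-2)·ω_5^0 + (3)·ω_5^2 + (0)·ω_5^4 + (2)·ω_5^6 + (-2)·ω_5^8

X[2] = -2.1910-4.8410i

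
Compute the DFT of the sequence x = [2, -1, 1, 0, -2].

X[k] = Σ(n=0 to 4) x[n] · ω_5^(nk)
where ω_5 = e^(-2πi/5)

Computing each X[k]:
X[0] = 0
X[1] = 0.2639-1.5388i
X[2] = 4.7361+0.3633i
X[3] = 4.7361-0.3633i
X[4] = 0.2639+1.5388i

X = [0, 0.2639-1.5388i, 4.7361+0.3633i, 4.7361-0.3633i, 0.2639+1.5388i]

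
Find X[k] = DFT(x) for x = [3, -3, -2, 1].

X[k] = Σ(n=0 to 3) x[n] · ω_4^(nk)
where ω_4 = e^(-2πi/4)

Computing each X[k]:
X[0] = -1
X[1] = 5+4i
X[2] = 3
X[3] = 5-4i

X = [-1, 5+4i, 3, 5-4i]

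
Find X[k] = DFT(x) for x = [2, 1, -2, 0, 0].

X[k] = Σ(n=0 to 4) x[n] · ω_5^(nk)
where ω_5 = e^(-2πi/5)

Computing each X[k]:
X[0] = 1
X[1] = 3.9271+0.2245i
X[2] = 0.5729-2.4899i
X[3] = 0.5729+2.4899i
X[4] = 3.9271-0.2245i

X = [1, 3.9271+0.2245i, 0.5729-2.4899i, 0.5729+2.4899i, 3.9271-0.2245i]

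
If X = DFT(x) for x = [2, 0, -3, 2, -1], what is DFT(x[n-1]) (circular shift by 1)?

Time shift by 1: X_shifted[k] = ω_5^(1k) · X[k]
Shifted x = [-1, 2, 0, -3, 2]

DFT(x[n-1]) = [0, 2.6631-1.7634i, -5.1631+2.8532i, -5.1631-2.8532i, 2.6631+1.7634i]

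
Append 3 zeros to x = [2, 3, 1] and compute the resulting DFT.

Original 3-point DFT: [6, -1.7321i, 1.7321i]
Zero-padded 6-point DFT provides frequency interpolation.

DFT_6([x, 0, ...]) = [6, 3.0000-3.4641i, -1.7321i, 0, 1.7321i, 3.0000+3.4641i]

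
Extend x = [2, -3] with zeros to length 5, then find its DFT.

Original 2-point DFT: [-1, 5]
Zero-padded 5-point DFT provides frequency interpolation.

DFT_5([x, 0, ...]) = [-1, 1.0729+2.8532i, 4.4271+1.7634i, 4.4271-1.7634i, 1.0729-2.8532i]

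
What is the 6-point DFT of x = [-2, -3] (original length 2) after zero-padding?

Original 2-point DFT: [-5, 1]
Zero-padded 6-point DFT provides frequency interpolation.

DFT_6([x, 0, ...]) = [-5, -3.5000+2.5981i, -0.5000+2.5981i, 1, -0.5000-2.5981i, -3.5000-2.5981i]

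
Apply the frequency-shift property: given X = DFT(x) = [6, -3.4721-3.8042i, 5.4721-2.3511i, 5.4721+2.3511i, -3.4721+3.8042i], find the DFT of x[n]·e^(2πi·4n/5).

Modulation property: DFT(ω_5^(-4n)·x[n]) = X[(k-4) mod 5], so circularly shift X by 4 positions.

X[k-4] = [-3.4721-3.8042i, 5.4721-2.3511i, 5.4721+2.3511i, -3.4721+3.8042i, 6]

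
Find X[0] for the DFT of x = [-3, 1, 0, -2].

X[0] = Σ(n=0 to 3) x[n] · ω_4^0 = Σ x[n]
= (-3) + (1) + (0) + (-2)

X[0] = -4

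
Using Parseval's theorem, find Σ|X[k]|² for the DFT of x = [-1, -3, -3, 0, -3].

Parseval: Σ|x[n]|² = (1/N)Σ|X[k]|², so Σ|X[k]|² = N·Σ|x[n]|² = 5·28.0000

Σ|X[k]|² = N·Σ|x[n]|² = 5·28.0000 = 140.0000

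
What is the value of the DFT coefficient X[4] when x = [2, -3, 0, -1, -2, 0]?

X[4] = Σ(n=0 to 5) x[n] · ω_6^(4n) where ω_6 = e^(-2πi/6)
= (2)·ω_6^0 + (-3)·ω_6^4 + (0)·ω_6^8 + (-1)·ω_6^12 + (-2)·ω_6^16 + (0)·ω_6^20

X[4] = 3.5000-4.3301i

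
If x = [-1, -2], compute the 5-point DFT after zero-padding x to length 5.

Original 2-point DFT: [-3, 1]
Zero-padded 5-point DFT provides frequency interpolation.

DFT_5([x, 0, ...]) = [-3, -1.6180+1.9021i, 0.6180+1.1756i, 0.6180-1.1756i, -1.6180-1.9021i]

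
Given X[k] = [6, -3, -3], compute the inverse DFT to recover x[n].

x[n] = (1/3) Σ(k=0 to 2) X[k] · e^(2πikn/3)

Computing each x[n]:
x[0] = 0
x[1] = 3
x[2] = 3

x = [0, 3, 3]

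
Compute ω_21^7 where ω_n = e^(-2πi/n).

ω_21^7 = e^(-2πi·7/21)
= cos(-2π·7/21) + i·sin(-2π·7/21)
= cos(-14π/21) + i·sin(-14π/21)

ω_21^7 = cos(-14π/21) + i·sin(-14π/21) = -0.5000-0.8660i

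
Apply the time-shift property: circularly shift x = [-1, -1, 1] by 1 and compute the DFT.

Time shift by 1: X_shifted[k] = ω_3^(1k) · X[k]
Shifted x = [1, -1, -1]

DFT(x[n-1]) = [-1, 2, 2]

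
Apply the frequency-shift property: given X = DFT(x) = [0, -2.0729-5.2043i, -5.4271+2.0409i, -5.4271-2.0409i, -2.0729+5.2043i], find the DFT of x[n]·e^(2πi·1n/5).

Modulation property: DFT(ω_5^(-1n)·x[n]) = X[(k-1) mod 5], so circularly shift X by 1 positions.

X[k-1] = [-2.0729+5.2043i, 0, -2.0729-5.2043i, -5.4271+2.0409i, -5.4271-2.0409i]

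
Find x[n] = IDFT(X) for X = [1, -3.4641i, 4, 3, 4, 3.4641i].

x[n] = (1/6) Σ(k=0 to 5) X[k] · e^(2πikn/6)

Computing each x[n]:
x[0] = 2
x[1] = 0
x[2] = 1
x[3] = 1
x[4] = -1
x[5] = -2

x = [2, 0, 1, 1, -1, -2]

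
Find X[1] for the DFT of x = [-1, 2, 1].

X[1] = Σ(n=0 to 2) x[n] · ω_3^(1n) where ω_3 = e^(-2πi/3)
= (-1)·ω_3^0 + (2)·ω_3^1 + (1)·ω_3^2

X[1] = -2.5000-0.8660i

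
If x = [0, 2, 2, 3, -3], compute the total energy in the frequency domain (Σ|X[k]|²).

Parseval: Σ|x[n]|² = (1/N)Σ|X[k]|², so Σ|X[k]|² = N·Σ|x[n]|² = 5·26.0000

Σ|X[k]|² = N·Σ|x[n]|² = 5·26.0000 = 130.0000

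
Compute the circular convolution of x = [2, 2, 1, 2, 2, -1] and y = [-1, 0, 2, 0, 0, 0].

(x ⊛ y)[n] = Σ(m=0 to 5) x[m] · y[(n-m) mod 6]

Computing each output sample:
(x ⊛ y)[0] = 2
(x ⊛ y)[1] = -4
(x ⊛ y)[2] = 3
(x ⊛ y)[3] = 2
(x ⊛ y)[4] = 0
(x ⊛ y)[5] = 5

x ⊛ y = [2, -4, 3, 2, 0, 5]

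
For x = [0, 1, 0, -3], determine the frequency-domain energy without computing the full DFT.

Parseval: Σ|x[n]|² = (1/N)Σ|X[k]|², so Σ|X[k]|² = N·Σ|x[n]|² = 4·10.0000

Σ|X[k]|² = N·Σ|x[n]|² = 4·10.0000 = 40.0000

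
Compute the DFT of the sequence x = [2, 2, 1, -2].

X[k] = Σ(n=0 to 3) x[n] · ω_4^(nk)
where ω_4 = e^(-2πi/4)

Computing each X[k]:
X[0] = 3
X[1] = 1-4i
X[2] = 3
X[3] = 1+4i

X = [3, 1-4i, 3, 1+4i]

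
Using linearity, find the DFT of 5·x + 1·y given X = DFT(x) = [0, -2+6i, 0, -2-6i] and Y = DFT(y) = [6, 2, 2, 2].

By linearity: DFT(5x + 1y) = 5·DFT(x) + 1·DFT(y)
= 5·[0, -2+6i, 0, -2-6i] + 1·[6, 2, 2, 2]

Computing element-wise:
Z[0] = 5·(0) + 1·(6) = 6
Z[1] = 5·(-2+6i) + 1·(2) = -8+30i
Z[2] = 5·(0) + 1·(2) = 2
Z[3] = 5·(-2-6i) + 1·(2) = -8-30i

DFT(5x + 1y) = 5·X + 1·Y = [6, -8+30i, 2, -8-30i]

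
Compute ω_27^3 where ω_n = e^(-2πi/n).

ω_27^3 = e^(-2πi·3/27)
= cos(-2π·3/27) + i·sin(-2π·3/27)
= cos(-6π/27) + i·sin(-6π/27)

ω_27^3 = cos(-6π/27) + i·sin(-6π/27) = 0.7660-0.6428i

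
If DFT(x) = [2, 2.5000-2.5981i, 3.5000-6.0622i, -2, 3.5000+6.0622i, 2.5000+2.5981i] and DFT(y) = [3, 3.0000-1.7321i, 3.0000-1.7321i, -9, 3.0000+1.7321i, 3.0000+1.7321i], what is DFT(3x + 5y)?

By linearity: DFT(3x + 5y) = 3·DFT(x) + 5·DFT(y)
= 3·[2, 2.5000-2.5981i, 3.5000-6.0622i, -2, 3.5000+6.0622i, 2.5000+2.5981i] + 5·[3, 3.0000-1.7321i, 3.0000-1.7321i, -9, 3.0000+1.7321i, 3.0000+1.7321i]

Computing element-wise:
Z[0] = 3·(2) + 5·(3) = 21
Z[1] = 3·(2.5000-2.5981i) + 5·(3.0000-1.7321i) = 22.5000-16.4548i
Z[2] = 3·(3.5000-6.0622i) + 5·(3.0000-1.7321i) = 25.5000-26.8471i
Z[3] = 3·(-2) + 5·(-9) = -51
Z[4] = 3·(3.5000+6.0622i) + 5·(3.0000+1.7321i) = 25.5000+26.8471i
Z[5] = 3·(2.5000+2.5981i) + 5·(3.0000+1.7321i) = 22.5000+16.4548i

DFT(3x + 5y) = 3·X + 5·Y = [21, 22.5000-16.4548i, 25.5000-26.8471i, -51, 25.5000+26.8471i, 22.5000+16.4548i]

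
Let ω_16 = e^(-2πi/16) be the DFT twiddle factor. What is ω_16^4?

ω_16^4 = e^(-2πi·4/16)
= cos(-2π·4/16) + i·sin(-2π·4/16)
= cos(-8π/16) + i·sin(-8π/16)

ω_16^4 = cos(-8π/16) + i·sin(-8π/16) = -1i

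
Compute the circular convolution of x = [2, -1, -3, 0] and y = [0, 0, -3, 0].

(x ⊛ y)[n] = Σ(m=0 to 3) x[m] · y[(n-m) mod 4]

Computing each output sample:
(x ⊛ y)[0] = 9
(x ⊛ y)[1] = 0
(x ⊛ y)[2] = -6
(x ⊛ y)[3] = 3

x ⊛ y = [9, 0, -6, 3]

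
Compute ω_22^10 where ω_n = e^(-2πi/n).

ω_22^10 = e^(-2πi·10/22)
= cos(-2π·10/22) + i·sin(-2π·10/22)
= cos(-20π/22) + i·sin(-20π/22)

ω_22^10 = cos(-20π/22) + i·sin(-20π/22) = -0.9595-0.2817i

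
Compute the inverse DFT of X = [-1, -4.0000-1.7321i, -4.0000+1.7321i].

x[n] = (1/3) Σ(k=0 to 2) X[k] · e^(2πikn/3)

Computing each x[n]:
x[0] = -3
x[1] = 2
x[2] = 0

x = [-3, 2, 0]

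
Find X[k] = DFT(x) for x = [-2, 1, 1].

X[k] = Σ(n=0 to 2) x[n] · ω_3^(nk)
where ω_3 = e^(-2πi/3)

Computing each X[k]:
X[0] = 0
X[1] = -3
X[2] = -3

X = [0, -3, -3]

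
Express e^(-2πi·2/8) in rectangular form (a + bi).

ω_8^2 = e^(-2πi·2/8)
= cos(-2π·2/8) + i·sin(-2π·2/8)
= cos(-4π/8) + i·sin(-4π/8)

ω_8^2 = cos(-4π/8) + i·sin(-4π/8) = -1i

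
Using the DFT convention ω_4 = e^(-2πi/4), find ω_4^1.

ω_4^1 = e^(-2πi·1/4)
= cos(-2π·1/4) + i·sin(-2π·1/4)
= cos(-2π/4) + i·sin(-2π/4)

ω_4^1 = cos(-2π/4) + i·sin(-2π/4) = -1i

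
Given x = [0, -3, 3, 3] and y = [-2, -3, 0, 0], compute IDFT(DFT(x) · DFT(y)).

(x ⊛ y)[n] = Σ(m=0 to 3) x[m] · y[(n-m) mod 4]

Computing each output sample:
(x ⊛ y)[0] = -9
(x ⊛ y)[1] = 6
(x ⊛ y)[2] = 3
(x ⊛ y)[3] = -15

x ⊛ y = [-9, 6, 3, -15]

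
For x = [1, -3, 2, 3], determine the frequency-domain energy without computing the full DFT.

Parseval: Σ|x[n]|² = (1/N)Σ|X[k]|², so Σ|X[k]|² = N·Σ|x[n]|² = 4·23.0000

Σ|X[k]|² = N·Σ|x[n]|² = 4·23.0000 = 92.0000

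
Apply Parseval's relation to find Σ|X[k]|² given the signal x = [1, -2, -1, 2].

Parseval: Σ|x[n]|² = (1/N)Σ|X[k]|², so Σ|X[k]|² = N·Σ|x[n]|² = 4·10.0000

Σ|X[k]|² = N·Σ|x[n]|² = 4·10.0000 = 40.0000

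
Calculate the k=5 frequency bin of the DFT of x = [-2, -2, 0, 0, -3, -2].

X[5] = Σ(n=0 to 5) x[n] · ω_6^(5n) where ω_6 = e^(-2πi/6)
= (-2)·ω_6^0 + (-2)·ω_6^5 + (0)·ω_6^10 + (0)·ω_6^15 + (-3)·ω_6^20 + (-2)·ω_6^25

X[5] = -2.5000+2.5981i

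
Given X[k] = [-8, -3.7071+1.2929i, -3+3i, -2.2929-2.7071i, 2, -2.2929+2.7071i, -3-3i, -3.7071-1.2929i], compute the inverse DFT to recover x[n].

x[n] = (1/8) Σ(k=0 to 7) X[k] · e^(2πikn/8)

Computing each x[n]:
x[0] = -3
x[1] = -2
x[2] = -1
x[3] = 0
x[4] = 0
x[5] = -2
x[6] = 1
x[7] = -1

x = [-3, -2, -1, 0, 0, -2, 1, -1]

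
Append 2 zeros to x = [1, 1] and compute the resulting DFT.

Original 2-point DFT: [2, 0]
Zero-padded 4-point DFT provides frequency interpolation.

DFT_4([x, 0, ...]) = [2, 1-1i, 0, 1+1i]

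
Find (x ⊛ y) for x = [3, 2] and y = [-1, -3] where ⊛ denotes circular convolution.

(x ⊛ y)[n] = Σ(m=0 to 1) x[m] · y[(n-m) mod 2]

Computing each output sample:
(x ⊛ y)[0] = -9
(x ⊛ y)[1] = -11

x ⊛ y = [-9, -11]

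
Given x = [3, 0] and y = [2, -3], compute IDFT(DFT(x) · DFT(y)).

(x ⊛ y)[n] = Σ(m=0 to 1) x[m] · y[(n-m) mod 2]

Computing each output sample:
(x ⊛ y)[0] = 6
(x ⊛ y)[1] = -9

x ⊛ y = [6, -9]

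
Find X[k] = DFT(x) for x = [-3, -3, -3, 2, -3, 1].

X[k] = Σ(n=0 to 5) x[n] · ω_6^(nk)
where ω_6 = e^(-2πi/6)

Computing each X[k]:
X[0] = -9
X[1] = -3.0000+3.4641i
X[2] = 3.0000+3.4641i
X[3] = -9
X[4] = 3.0000-3.4641i
X[5] = -3.0000-3.4641i

X = [-9, -3.0000+3.4641i, 3.0000+3.4641i, -9, 3.0000-3.4641i, -3.0000-3.4641i]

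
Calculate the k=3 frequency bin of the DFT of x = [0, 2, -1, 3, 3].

X[3] = Σ(n=0 to 4) x[n] · ω_5^(3n) where ω_5 = e^(-2πi/5)
= (0)·ω_5^0 + (2)·ω_5^3 + (-1)·ω_5^6 + (3)·ω_5^9 + (3)·ω_5^12

X[3] = -3.4271+3.2164i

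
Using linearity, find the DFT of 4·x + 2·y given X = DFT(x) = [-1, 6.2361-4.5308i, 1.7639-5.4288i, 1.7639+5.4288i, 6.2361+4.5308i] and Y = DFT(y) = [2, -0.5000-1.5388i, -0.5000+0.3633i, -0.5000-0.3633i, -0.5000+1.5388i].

By linearity: DFT(4x + 2y) = 4·DFT(x) + 2·DFT(y)
= 4·[-1, 6.2361-4.5308i, 1.7639-5.4288i, 1.7639+5.4288i, 6.2361+4.5308i] + 2·[2, -0.5000-1.5388i, -0.5000+0.3633i, -0.5000-0.3633i, -0.5000+1.5388i]

Computing element-wise:
Z[0] = 4·(-1) + 2·(2) = 0
Z[1] = 4·(6.2361-4.5308i) + 2·(-0.5000-1.5388i) = 23.9444-21.2008i
Z[2] = 4·(1.7639-5.4288i) + 2·(-0.5000+0.3633i) = 6.0556-20.9886i
Z[3] = 4·(1.7639+5.4288i) + 2·(-0.5000-0.3633i) = 6.0556+20.9886i
Z[4] = 4·(6.2361+4.5308i) + 2·(-0.5000+1.5388i) = 23.9444+21.2008i

DFT(4x + 2y) = 4·X + 2·Y = [0, 23.9444-21.2008i, 6.0556-20.9886i, 6.0556+20.9886i, 23.9444+21.2008i]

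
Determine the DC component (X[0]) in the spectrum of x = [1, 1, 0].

X[0] = Σ(n=0 to 2) x[n] · ω_3^0 = Σ x[n]
= (1) + (1) + (0)

X[0] = 2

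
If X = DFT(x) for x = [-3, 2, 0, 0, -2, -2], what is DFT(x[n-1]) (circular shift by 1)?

Time shift by 1: X_shifted[k] = ω_6^(1k) · X[k]
Shifted x = [-2, -3, 2, 0, 0, -2]

DFT(x[n-1]) = [-5, -5.5000-0.8660i, -0.5000+2.5981i, 5, -0.5000-2.5981i, -5.5000+0.8660i]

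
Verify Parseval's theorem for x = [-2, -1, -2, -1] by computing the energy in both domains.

Time domain:
Σ|x[n]|² = |-2|² + |-1|² + |-2|² + |-1|² = 10.0000

Frequency domain:
(1/4)Σ|X[k]|² = (1/4)(|-6|² + |0|² + |-2|² + |0|²) = (1/4)·40.0000 = 10.0000

Both sides agree, confirming Parseval's theorem.

Σ|x[n]|² = (1/N)Σ|X[k]|² = 10.0000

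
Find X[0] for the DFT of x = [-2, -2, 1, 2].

X[0] = Σ(n=0 to 3) x[n] · ω_4^0 = Σ x[n]
= (-2) + (-2) + (1) + (2)

X[0] = -1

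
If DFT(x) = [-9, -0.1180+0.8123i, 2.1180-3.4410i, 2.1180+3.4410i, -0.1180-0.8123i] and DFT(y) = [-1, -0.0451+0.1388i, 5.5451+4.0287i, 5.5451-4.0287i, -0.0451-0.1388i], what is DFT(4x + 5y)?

By linearity: DFT(4x + 5y) = 4·DFT(x) + 5·DFT(y)
= 4·[-9, -0.1180+0.8123i, 2.1180-3.4410i, 2.1180+3.4410i, -0.1180-0.8123i] + 5·[-1, -0.0451+0.1388i, 5.5451+4.0287i, 5.5451-4.0287i, -0.0451-0.1388i]

Computing element-wise:
Z[0] = 4·(-9) + 5·(-1) = -41
Z[1] = 4·(-0.1180+0.8123i) + 5·(-0.0451+0.1388i) = -0.6975+3.9432i
Z[2] = 4·(2.1180-3.4410i) + 5·(5.5451+4.0287i) = 36.1975+6.3795i
Z[3] = 4·(2.1180+3.4410i) + 5·(5.5451-4.0287i) = 36.1975-6.3795i
Z[4] = 4·(-0.1180-0.8123i) + 5·(-0.0451-0.1388i) = -0.6975-3.9432i

DFT(4x + 5y) = 4·X + 5·Y = [-41, -0.6975+3.9432i, 36.1975+6.3795i, 36.1975-6.3795i, -0.6975-3.9432i]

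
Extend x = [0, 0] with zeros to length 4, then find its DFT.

Original 2-point DFT: [0, 0]
Zero-padded 4-point DFT provides frequency interpolation.

DFT_4([x, 0, ...]) = [0, 0, 0, 0]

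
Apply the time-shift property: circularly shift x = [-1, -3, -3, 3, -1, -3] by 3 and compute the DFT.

Time shift by 3: X_shifted[k] = ω_6^(3k) · X[k]
Shifted x = [3, -1, -3, -1, -3, -3]

DFT(x[n-3]) = [-8, 5.0000-1.7321i, 7.0000-1.7321i, 2, 7.0000+1.7321i, 5.0000+1.7321i]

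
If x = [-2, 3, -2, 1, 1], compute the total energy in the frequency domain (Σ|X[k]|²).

Parseval: Σ|x[n]|² = (1/N)Σ|X[k]|², so Σ|X[k]|² = N·Σ|x[n]|² = 5·19.0000

Σ|X[k]|² = N·Σ|x[n]|² = 5·19.0000 = 95.0000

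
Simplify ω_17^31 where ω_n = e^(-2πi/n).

Since ω_17^17 = 1, powers reduce modulo 17.
31 mod 17 = 14
So ω_17^31 = ω_17^14 = e^(-2πi·14/17)

ω_17^31 = ω_17^14 = 0.4457+0.8952i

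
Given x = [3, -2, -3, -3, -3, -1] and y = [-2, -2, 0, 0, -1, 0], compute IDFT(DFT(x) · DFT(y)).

(x ⊛ y)[n] = Σ(m=0 to 5) x[m] · y[(n-m) mod 6]

Computing each output sample:
(x ⊛ y)[0] = -1
(x ⊛ y)[1] = 1
(x ⊛ y)[2] = 13
(x ⊛ y)[3] = 13
(x ⊛ y)[4] = 9
(x ⊛ y)[5] = 10

x ⊛ y = [-1, 1, 13, 13, 9, 10]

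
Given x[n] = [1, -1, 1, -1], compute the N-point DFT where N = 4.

X[k] = Σ(n=0 to 3) x[n] · ω_4^(nk)
where ω_4 = e^(-2πi/4)

Computing each X[k]:
X[0] = 0
X[1] = 0
X[2] = 4
X[3] = 0

X = [0, 0, 4, 0]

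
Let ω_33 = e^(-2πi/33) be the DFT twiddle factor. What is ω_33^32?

ω_33^32 = e^(-2πi·32/33)
= cos(-2π·32/33) + i·sin(-2π·32/33)
= cos(-64π/33) + i·sin(-64π/33)

ω_33^32 = cos(-64π/33) + i·sin(-64π/33) = 0.9819+0.1893i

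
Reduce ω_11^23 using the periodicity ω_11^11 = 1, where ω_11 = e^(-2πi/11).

Since ω_11^11 = 1, powers reduce modulo 11.
23 mod 11 = 1
So ω_11^23 = ω_11^1 = e^(-2πi·1/11)

ω_11^23 = ω_11^1 = 0.8413-0.5406i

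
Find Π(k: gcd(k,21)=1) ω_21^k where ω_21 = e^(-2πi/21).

The primitive 21st roots of unity are ω_21^k for k coprime to 21: k ∈ {1, 2, 4, 5, 8, 10, 11, 13, 16, 17, 19, 20}
Their product equals the constant term of the cyclotomic polynomial Φ_21(x) up to sign.
For n ≥ 3, the product of all primitive nth roots of unity is 1. (For n=1 it is 1; for n=2 it is -1.)

1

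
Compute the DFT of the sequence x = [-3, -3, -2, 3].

X[k] = Σ(n=0 to 3) x[n] · ω_4^(nk)
where ω_4 = e^(-2πi/4)

Computing each X[k]:
X[0] = -5
X[1] = -1+6i
X[2] = -5
X[3] = -1-6i

X = [-5, -1+6i, -5, -1-6i]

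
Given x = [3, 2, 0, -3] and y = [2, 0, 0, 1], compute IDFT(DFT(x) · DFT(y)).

(x ⊛ y)[n] = Σ(m=0 to 3) x[m] · y[(n-m) mod 4]

Computing each output sample:
(x ⊛ y)[0] = 8
(x ⊛ y)[1] = 4
(x ⊛ y)[2] = -3
(x ⊛ y)[3] = -3

x ⊛ y = [8, 4, -3, -3]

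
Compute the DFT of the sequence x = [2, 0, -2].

X[k] = Σ(n=0 to 2) x[n] · ω_3^(nk)
where ω_3 = e^(-2πi/3)

Computing each X[k]:
X[0] = 0
X[1] = 3.0000-1.7321i
X[2] = 3.0000+1.7321i

X = [0, 3.0000-1.7321i, 3.0000+1.7321i]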